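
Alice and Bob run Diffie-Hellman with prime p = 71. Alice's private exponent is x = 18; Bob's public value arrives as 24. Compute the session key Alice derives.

Shared key K = 24^18 mod 71.
24^1 ≡ 24 (mod 71)
24^2 = (24^1)^2 ≡ 24^2 = 576 ≡ 8 (mod 71)
24^4 = (24^2)^2 ≡ 8^2 = 64 ≡ 64 (mod 71)
24^8 = (24^4)^2 ≡ 64^2 = 4096 ≡ 49 (mod 71)
24^16 = (24^8)^2 ≡ 49^2 = 2401 ≡ 58 (mod 71)
24^18 = 24^16 · 24^2 ≡ 58 · 8 ≡ 38 (mod 71).

38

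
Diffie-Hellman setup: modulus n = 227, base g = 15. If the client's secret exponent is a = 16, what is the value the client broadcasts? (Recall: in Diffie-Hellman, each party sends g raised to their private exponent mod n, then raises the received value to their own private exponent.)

29

Public value = 15^16 (mod 227).
15^1 ≡ 15 (mod 227)
15^2 = (15^1)^2 ≡ 15^2 = 225 ≡ 225 (mod 227)
15^4 = (15^2)^2 ≡ 225^2 = 50625 ≡ 4 (mod 227)
15^8 = (15^4)^2 ≡ 4^2 = 16 ≡ 16 (mod 227)
15^16 = (15^8)^2 ≡ 16^2 = 256 ≡ 29 (mod 227)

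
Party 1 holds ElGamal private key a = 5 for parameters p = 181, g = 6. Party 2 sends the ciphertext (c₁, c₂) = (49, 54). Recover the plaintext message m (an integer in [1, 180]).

112

Shared mask s = c₁^a mod p = 49^5 mod 181.
49^1 ≡ 49 (mod 181)
49^2 = (49^1)^2 ≡ 49^2 = 2401 ≡ 48 (mod 181)
49^4 = (49^2)^2 ≡ 48^2 = 2304 ≡ 132 (mod 181)
49^5 = 49^4 · 49^1 ≡ 132 · 49 ≡ 133 (mod 181).
So s = 133; s⁻¹ ≡ 49 (mod 181).
m = c₂ · s⁻¹ mod 181 = 54 · 49 mod 181 = 112.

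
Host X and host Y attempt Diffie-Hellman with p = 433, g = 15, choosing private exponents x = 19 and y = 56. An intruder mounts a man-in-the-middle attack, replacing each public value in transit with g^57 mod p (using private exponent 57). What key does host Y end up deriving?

Host Y receives an intruder's public value M = 15^57 mod 433 instead of the honest one.
15^1 ≡ 15 (mod 433)
15^2 = (15^1)^2 ≡ 15^2 = 225 ≡ 225 (mod 433)
15^4 = (15^2)^2 ≡ 225^2 = 50625 ≡ 397 (mod 433)
15^8 = (15^4)^2 ≡ 397^2 = 157609 ≡ 430 (mod 433)
15^16 = (15^8)^2 ≡ 430^2 = 184900 ≡ 9 (mod 433)
15^32 = (15^16)^2 ≡ 9^2 = 81 ≡ 81 (mod 433)
15^57 = 15^32 · 15^16 · 15^8 · 15^1 ≡ 81 · 9 · 430 · 15 ≡ 103 (mod 433).
So M = 103. Host Y computes K = M^56 mod 433.
103^1 ≡ 103 (mod 433)
103^2 = (103^1)^2 ≡ 103^2 = 10609 ≡ 217 (mod 433)
103^4 = (103^2)^2 ≡ 217^2 = 47089 ≡ 325 (mod 433)
103^8 = (103^4)^2 ≡ 325^2 = 105625 ≡ 406 (mod 433)
103^16 = (103^8)^2 ≡ 406^2 = 164836 ≡ 296 (mod 433)
103^32 = (103^16)^2 ≡ 296^2 = 87616 ≡ 150 (mod 433)
103^56 = 103^32 · 103^16 · 103^8 ≡ 150 · 296 · 406 ≡ 177 (mod 433).

177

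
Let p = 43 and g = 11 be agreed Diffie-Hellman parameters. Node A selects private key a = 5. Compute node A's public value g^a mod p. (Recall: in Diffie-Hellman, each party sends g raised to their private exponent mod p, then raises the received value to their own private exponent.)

16

Public value = 11^5 mod 43.
11^1 ≡ 11 (mod 43)
11^2 = (11^1)^2 ≡ 11^2 = 121 ≡ 35 (mod 43)
11^4 = (11^2)^2 ≡ 35^2 = 1225 ≡ 21 (mod 43)
11^5 = 11^4 · 11^1 ≡ 21 · 11 ≡ 16 (mod 43).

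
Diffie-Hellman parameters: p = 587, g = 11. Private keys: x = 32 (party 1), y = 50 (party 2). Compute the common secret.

46

Party 2 sends B = g^y mod p = 11^50 mod 587.
11^1 ≡ 11 (mod 587)
11^2 = (11^1)^2 ≡ 11^2 = 121 ≡ 121 (mod 587)
11^4 = (11^2)^2 ≡ 121^2 = 14641 ≡ 553 (mod 587)
11^8 = (11^4)^2 ≡ 553^2 = 305809 ≡ 569 (mod 587)
11^16 = (11^8)^2 ≡ 569^2 = 323761 ≡ 324 (mod 587)
11^32 = (11^16)^2 ≡ 324^2 = 104976 ≡ 490 (mod 587)
11^50 = 11^32 · 11^16 · 11^2 ≡ 490 · 324 · 121 ≡ 385 (mod 587).
So B = 385. Party 1 then computes K = B^x mod p = 385^32 mod 587.
385^1 ≡ 385 (mod 587)
385^2 = (385^1)^2 ≡ 385^2 = 148225 ≡ 301 (mod 587)
385^4 = (385^2)^2 ≡ 301^2 = 90601 ≡ 203 (mod 587)
385^8 = (385^4)^2 ≡ 203^2 = 41209 ≡ 119 (mod 587)
385^16 = (385^8)^2 ≡ 119^2 = 14161 ≡ 73 (mod 587)
385^32 = (385^16)^2 ≡ 73^2 = 5329 ≡ 46 (mod 587)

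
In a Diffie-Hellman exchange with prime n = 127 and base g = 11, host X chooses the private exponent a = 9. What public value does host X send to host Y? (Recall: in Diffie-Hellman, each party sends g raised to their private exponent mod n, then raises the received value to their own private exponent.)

32

Public value = 11^9 mod 127.
11^1 ≡ 11 (mod 127)
11^2 = (11^1)^2 ≡ 11^2 = 121 ≡ 121 (mod 127)
11^4 = (11^2)^2 ≡ 121^2 = 14641 ≡ 36 (mod 127)
11^8 = (11^4)^2 ≡ 36^2 = 1296 ≡ 26 (mod 127)
11^9 = 11^8 · 11^1 ≡ 26 · 11 ≡ 32 (mod 127).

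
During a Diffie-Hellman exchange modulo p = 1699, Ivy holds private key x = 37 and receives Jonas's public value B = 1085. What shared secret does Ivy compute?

748

Shared key K = 1085^37 mod 1699.
1085^1 ≡ 1085 (mod 1699)
1085^2 = (1085^1)^2 ≡ 1085^2 = 1177225 ≡ 1517 (mod 1699)
1085^4 = (1085^2)^2 ≡ 1517^2 = 2301289 ≡ 843 (mod 1699)
1085^8 = (1085^4)^2 ≡ 843^2 = 710649 ≡ 467 (mod 1699)
1085^16 = (1085^8)^2 ≡ 467^2 = 218089 ≡ 617 (mod 1699)
1085^32 = (1085^16)^2 ≡ 617^2 = 380689 ≡ 113 (mod 1699)
1085^37 = 1085^32 · 1085^4 · 1085^1 ≡ 113 · 843 · 1085 ≡ 748 (mod 1699).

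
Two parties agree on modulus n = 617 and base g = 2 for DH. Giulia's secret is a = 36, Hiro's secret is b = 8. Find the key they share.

398

Hiro sends B = g^b mod n = 2^8 mod 617.
2^1 ≡ 2 (mod 617)
2^2 = (2^1)^2 ≡ 2^2 = 4 ≡ 4 (mod 617)
2^4 = (2^2)^2 ≡ 4^2 = 16 ≡ 16 (mod 617)
2^8 = (2^4)^2 ≡ 16^2 = 256 ≡ 256 (mod 617)
So B = 256. Giulia then computes K = B^a mod n = 256^36 mod 617.
256^1 ≡ 256 (mod 617)
256^2 = (256^1)^2 ≡ 256^2 = 65536 ≡ 134 (mod 617)
256^4 = (256^2)^2 ≡ 134^2 = 17956 ≡ 63 (mod 617)
256^8 = (256^4)^2 ≡ 63^2 = 3969 ≡ 267 (mod 617)
256^16 = (256^8)^2 ≡ 267^2 = 71289 ≡ 334 (mod 617)
256^32 = (256^16)^2 ≡ 334^2 = 111556 ≡ 496 (mod 617)
256^36 = 256^32 · 256^4 ≡ 496 · 63 ≡ 398 (mod 617).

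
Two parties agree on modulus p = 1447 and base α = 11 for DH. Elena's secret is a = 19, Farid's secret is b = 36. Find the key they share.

729

Elena sends A = α^a mod p = 11^19 mod 1447.
11^1 ≡ 11 (mod 1447)
11^2 = (11^1)^2 ≡ 11^2 = 121 ≡ 121 (mod 1447)
11^4 = (11^2)^2 ≡ 121^2 = 14641 ≡ 171 (mod 1447)
11^8 = (11^4)^2 ≡ 171^2 = 29241 ≡ 301 (mod 1447)
11^16 = (11^8)^2 ≡ 301^2 = 90601 ≡ 887 (mod 1447)
11^19 = 11^16 · 11^2 · 11^1 ≡ 887 · 121 · 11 ≡ 1292 (mod 1447).
So A = 1292. Farid then computes K = A^b mod p = 1292^36 mod 1447.
1292^1 ≡ 1292 (mod 1447)
1292^2 = (1292^1)^2 ≡ 1292^2 = 1669264 ≡ 873 (mod 1447)
1292^4 = (1292^2)^2 ≡ 873^2 = 762129 ≡ 1007 (mod 1447)
1292^8 = (1292^4)^2 ≡ 1007^2 = 1014049 ≡ 1149 (mod 1447)
1292^16 = (1292^8)^2 ≡ 1149^2 = 1320201 ≡ 537 (mod 1447)
1292^32 = (1292^16)^2 ≡ 537^2 = 288369 ≡ 416 (mod 1447)
1292^36 = 1292^32 · 1292^4 ≡ 416 · 1007 ≡ 729 (mod 1447).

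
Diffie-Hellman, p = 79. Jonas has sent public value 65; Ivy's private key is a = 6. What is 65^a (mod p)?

Shared key K = 65^6 mod 79.
65^1 ≡ 65 (mod 79)
65^2 = (65^1)^2 ≡ 65^2 = 4225 ≡ 38 (mod 79)
65^4 = (65^2)^2 ≡ 38^2 = 1444 ≡ 22 (mod 79)
65^6 = 65^4 · 65^2 ≡ 22 · 38 ≡ 46 (mod 79).

46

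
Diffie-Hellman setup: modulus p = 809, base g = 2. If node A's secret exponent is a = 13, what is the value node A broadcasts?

Public value = 2^13 mod 809.
2^1 ≡ 2 (mod 809)
2^2 = (2^1)^2 ≡ 2^2 = 4 ≡ 4 (mod 809)
2^4 = (2^2)^2 ≡ 4^2 = 16 ≡ 16 (mod 809)
2^8 = (2^4)^2 ≡ 16^2 = 256 ≡ 256 (mod 809)
2^13 = 2^8 · 2^4 · 2^1 ≡ 256 · 16 · 2 ≡ 102 (mod 809).

102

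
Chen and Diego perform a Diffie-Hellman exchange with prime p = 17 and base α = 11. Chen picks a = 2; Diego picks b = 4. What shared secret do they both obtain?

Diego sends B = α^b mod p = 11^4 mod 17.
11^1 ≡ 11 (mod 17)
11^2 = (11^1)^2 ≡ 11^2 = 121 ≡ 2 (mod 17)
11^4 = (11^2)^2 ≡ 2^2 = 4 ≡ 4 (mod 17)
So B = 4. Chen then computes K = B^a mod p = 4^2 mod 17.
4^1 ≡ 4 (mod 17)
4^2 = (4^1)^2 ≡ 4^2 = 16 ≡ 16 (mod 17)

16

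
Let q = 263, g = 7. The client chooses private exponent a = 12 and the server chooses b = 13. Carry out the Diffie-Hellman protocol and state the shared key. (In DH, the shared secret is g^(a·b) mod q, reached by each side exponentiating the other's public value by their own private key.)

172

The client sends A = g^a mod q = 7^12 mod 263.
7^1 ≡ 7 (mod 263)
7^2 = (7^1)^2 ≡ 7^2 = 49 ≡ 49 (mod 263)
7^4 = (7^2)^2 ≡ 49^2 = 2401 ≡ 34 (mod 263)
7^8 = (7^4)^2 ≡ 34^2 = 1156 ≡ 104 (mod 263)
7^12 = 7^8 · 7^4 ≡ 104 · 34 ≡ 117 (mod 263).
So A = 117. The server then computes K = A^b mod q = 117^13 mod 263.
117^1 ≡ 117 (mod 263)
117^2 = (117^1)^2 ≡ 117^2 = 13689 ≡ 13 (mod 263)
117^4 = (117^2)^2 ≡ 13^2 = 169 ≡ 169 (mod 263)
117^8 = (117^4)^2 ≡ 169^2 = 28561 ≡ 157 (mod 263)
117^13 = 117^8 · 117^4 · 117^1 ≡ 157 · 169 · 117 ≡ 172 (mod 263).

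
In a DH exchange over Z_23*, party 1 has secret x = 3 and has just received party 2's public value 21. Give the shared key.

15

Shared key K = 21^3 mod 23.
21^1 ≡ 21 (mod 23)
21^2 = (21^1)^2 ≡ 21^2 = 441 ≡ 4 (mod 23)
21^3 = 21^2 · 21^1 ≡ 4 · 21 ≡ 15 (mod 23).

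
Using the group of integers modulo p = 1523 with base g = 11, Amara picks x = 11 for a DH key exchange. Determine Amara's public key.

1096

Public value = 11^11 mod 1523.
11^1 ≡ 11 (mod 1523)
11^2 = (11^1)^2 ≡ 11^2 = 121 ≡ 121 (mod 1523)
11^4 = (11^2)^2 ≡ 121^2 = 14641 ≡ 934 (mod 1523)
11^8 = (11^4)^2 ≡ 934^2 = 872356 ≡ 1200 (mod 1523)
11^11 = 11^8 · 11^2 · 11^1 ≡ 1200 · 121 · 11 ≡ 1096 (mod 1523).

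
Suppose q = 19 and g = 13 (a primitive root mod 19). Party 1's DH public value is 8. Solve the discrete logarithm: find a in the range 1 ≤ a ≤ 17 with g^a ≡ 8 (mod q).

15

Try successive powers of 13 modulo 19:
13^1 ≡ 13
13^2 ≡ 17
13^3 ≡ 12
13^4 ≡ 4
13^5 ≡ 14
13^6 ≡ 11
13^7 ≡ 10
13^8 ≡ 16
13^9 ≡ 18
13^10 ≡ 6
13^11 ≡ 2
13^12 ≡ 7
13^13 ≡ 15
13^14 ≡ 5
13^15 ≡ 8
Found: a = 15.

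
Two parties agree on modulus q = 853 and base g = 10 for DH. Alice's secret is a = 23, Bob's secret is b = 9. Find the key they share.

850

Bob sends B = g^b mod q = 10^9 mod 853.
10^1 ≡ 10 (mod 853)
10^2 = (10^1)^2 ≡ 10^2 = 100 ≡ 100 (mod 853)
10^4 = (10^2)^2 ≡ 100^2 = 10000 ≡ 617 (mod 853)
10^8 = (10^4)^2 ≡ 617^2 = 380689 ≡ 251 (mod 853)
10^9 = 10^8 · 10^1 ≡ 251 · 10 ≡ 804 (mod 853).
So B = 804. Alice then computes K = B^a mod q = 804^23 mod 853.
804^1 ≡ 804 (mod 853)
804^2 = (804^1)^2 ≡ 804^2 = 646416 ≡ 695 (mod 853)
804^4 = (804^2)^2 ≡ 695^2 = 483025 ≡ 227 (mod 853)
804^8 = (804^4)^2 ≡ 227^2 = 51529 ≡ 349 (mod 853)
804^16 = (804^8)^2 ≡ 349^2 = 121801 ≡ 675 (mod 853)
804^23 = 804^16 · 804^4 · 804^2 · 804^1 ≡ 675 · 227 · 695 · 804 ≡ 850 (mod 853).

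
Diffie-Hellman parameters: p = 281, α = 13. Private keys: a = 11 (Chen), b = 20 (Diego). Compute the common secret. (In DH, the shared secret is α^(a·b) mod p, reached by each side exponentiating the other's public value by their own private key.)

Diego sends B = α^b mod p = 13^20 mod 281.
13^1 ≡ 13 (mod 281)
13^2 = (13^1)^2 ≡ 13^2 = 169 ≡ 169 (mod 281)
13^4 = (13^2)^2 ≡ 169^2 = 28561 ≡ 180 (mod 281)
13^8 = (13^4)^2 ≡ 180^2 = 32400 ≡ 85 (mod 281)
13^16 = (13^8)^2 ≡ 85^2 = 7225 ≡ 200 (mod 281)
13^20 = 13^16 · 13^4 ≡ 200 · 180 ≡ 32 (mod 281).
So B = 32. Chen then computes K = B^a mod p = 32^11 mod 281.
32^1 ≡ 32 (mod 281)
32^2 = (32^1)^2 ≡ 32^2 = 1024 ≡ 181 (mod 281)
32^4 = (32^2)^2 ≡ 181^2 = 32761 ≡ 165 (mod 281)
32^8 = (32^4)^2 ≡ 165^2 = 27225 ≡ 249 (mod 281)
32^11 = 32^8 · 32^2 · 32^1 ≡ 249 · 181 · 32 ≡ 116 (mod 281).

116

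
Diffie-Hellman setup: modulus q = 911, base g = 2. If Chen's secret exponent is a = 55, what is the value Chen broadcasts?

77

Public value = 2^{55} \pmod{911}.
2^1 ≡ 2 (mod 911)
2^2 = (2^1)^2 ≡ 2^2 = 4 ≡ 4 (mod 911)
2^4 = (2^2)^2 ≡ 4^2 = 16 ≡ 16 (mod 911)
2^8 = (2^4)^2 ≡ 16^2 = 256 ≡ 256 (mod 911)
2^16 = (2^8)^2 ≡ 256^2 = 65536 ≡ 855 (mod 911)
2^32 = (2^16)^2 ≡ 855^2 = 731025 ≡ 403 (mod 911)
2^55 = 2^32 · 2^16 · 2^4 · 2^2 · 2^1 ≡ 403 · 855 · 16 · 4 · 2 ≡ 77 (mod 911).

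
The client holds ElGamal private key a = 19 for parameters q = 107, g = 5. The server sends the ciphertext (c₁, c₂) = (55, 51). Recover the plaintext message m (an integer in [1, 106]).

Shared mask s = c₁^a mod q = 55^19 mod 107.
55^1 ≡ 55 (mod 107)
55^2 = (55^1)^2 ≡ 55^2 = 3025 ≡ 29 (mod 107)
55^4 = (55^2)^2 ≡ 29^2 = 841 ≡ 92 (mod 107)
55^8 = (55^4)^2 ≡ 92^2 = 8464 ≡ 11 (mod 107)
55^16 = (55^8)^2 ≡ 11^2 = 121 ≡ 14 (mod 107)
55^19 = 55^16 · 55^2 · 55^1 ≡ 14 · 29 · 55 ≡ 74 (mod 107).
So s = 74; s⁻¹ ≡ 94 (mod 107).
m = c₂ · s⁻¹ mod 107 = 51 · 94 mod 107 = 86.

86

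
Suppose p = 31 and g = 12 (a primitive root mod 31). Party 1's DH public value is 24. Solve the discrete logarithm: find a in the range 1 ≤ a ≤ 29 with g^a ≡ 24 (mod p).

7

Try successive powers of 12 modulo 31:
12^1 ≡ 12
12^2 ≡ 20
12^3 ≡ 23
12^4 ≡ 28
12^5 ≡ 26
12^6 ≡ 2
12^7 ≡ 24
Found: a = 7.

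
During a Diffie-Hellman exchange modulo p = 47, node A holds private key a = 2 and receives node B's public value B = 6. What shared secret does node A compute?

36

Shared key K = 6^2 mod 47.
6^1 ≡ 6 (mod 47)
6^2 = (6^1)^2 ≡ 6^2 = 36 ≡ 36 (mod 47)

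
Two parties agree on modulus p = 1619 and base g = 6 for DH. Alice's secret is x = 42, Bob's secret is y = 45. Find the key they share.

Alice sends A = g^x mod p = 6^42 mod 1619.
6^1 ≡ 6 (mod 1619)
6^2 = (6^1)^2 ≡ 6^2 = 36 ≡ 36 (mod 1619)
6^4 = (6^2)^2 ≡ 36^2 = 1296 ≡ 1296 (mod 1619)
6^8 = (6^4)^2 ≡ 1296^2 = 1679616 ≡ 713 (mod 1619)
6^16 = (6^8)^2 ≡ 713^2 = 508369 ≡ 3 (mod 1619)
6^32 = (6^16)^2 ≡ 3^2 = 9 ≡ 9 (mod 1619)
6^42 = 6^32 · 6^8 · 6^2 ≡ 9 · 713 · 36 ≡ 1114 (mod 1619).
So A = 1114. Bob then computes K = A^y mod p = 1114^45 mod 1619.
1114^1 ≡ 1114 (mod 1619)
1114^2 = (1114^1)^2 ≡ 1114^2 = 1240996 ≡ 842 (mod 1619)
1114^4 = (1114^2)^2 ≡ 842^2 = 708964 ≡ 1461 (mod 1619)
1114^8 = (1114^4)^2 ≡ 1461^2 = 2134521 ≡ 679 (mod 1619)
1114^16 = (1114^8)^2 ≡ 679^2 = 461041 ≡ 1245 (mod 1619)
1114^32 = (1114^16)^2 ≡ 1245^2 = 1550025 ≡ 642 (mod 1619)
1114^45 = 1114^32 · 1114^8 · 1114^4 · 1114^1 ≡ 642 · 679 · 1461 · 1114 ≡ 628 (mod 1619).

628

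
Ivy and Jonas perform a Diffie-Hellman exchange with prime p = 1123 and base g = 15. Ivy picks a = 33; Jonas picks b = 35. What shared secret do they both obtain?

676

Ivy sends A = g^a mod p = 15^33 mod 1123.
15^1 ≡ 15 (mod 1123)
15^2 = (15^1)^2 ≡ 15^2 = 225 ≡ 225 (mod 1123)
15^4 = (15^2)^2 ≡ 225^2 = 50625 ≡ 90 (mod 1123)
15^8 = (15^4)^2 ≡ 90^2 = 8100 ≡ 239 (mod 1123)
15^16 = (15^8)^2 ≡ 239^2 = 57121 ≡ 971 (mod 1123)
15^32 = (15^16)^2 ≡ 971^2 = 942841 ≡ 644 (mod 1123)
15^33 = 15^32 · 15^1 ≡ 644 · 15 ≡ 676 (mod 1123).
So A = 676. Jonas then computes K = A^b mod p = 676^35 mod 1123.
676^1 ≡ 676 (mod 1123)
676^2 = (676^1)^2 ≡ 676^2 = 456976 ≡ 1038 (mod 1123)
676^4 = (676^2)^2 ≡ 1038^2 = 1077444 ≡ 487 (mod 1123)
676^8 = (676^4)^2 ≡ 487^2 = 237169 ≡ 216 (mod 1123)
676^16 = (676^8)^2 ≡ 216^2 = 46656 ≡ 613 (mod 1123)
676^32 = (676^16)^2 ≡ 613^2 = 375769 ≡ 687 (mod 1123)
676^35 = 676^32 · 676^2 · 676^1 ≡ 687 · 1038 · 676 ≡ 676 (mod 1123).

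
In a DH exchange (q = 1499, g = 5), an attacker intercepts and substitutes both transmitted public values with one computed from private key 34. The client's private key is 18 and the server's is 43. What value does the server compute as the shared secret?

The server receives an attacker's public value M = 5^34 mod 1499 instead of the honest one.
5^1 ≡ 5 (mod 1499)
5^2 = (5^1)^2 ≡ 5^2 = 25 ≡ 25 (mod 1499)
5^4 = (5^2)^2 ≡ 25^2 = 625 ≡ 625 (mod 1499)
5^8 = (5^4)^2 ≡ 625^2 = 390625 ≡ 885 (mod 1499)
5^16 = (5^8)^2 ≡ 885^2 = 783225 ≡ 747 (mod 1499)
5^32 = (5^16)^2 ≡ 747^2 = 558009 ≡ 381 (mod 1499)
5^34 = 5^32 · 5^2 ≡ 381 · 25 ≡ 531 (mod 1499).
So M = 531. The server computes K = M^43 mod 1499.
531^1 ≡ 531 (mod 1499)
531^2 = (531^1)^2 ≡ 531^2 = 281961 ≡ 149 (mod 1499)
531^4 = (531^2)^2 ≡ 149^2 = 22201 ≡ 1215 (mod 1499)
531^8 = (531^4)^2 ≡ 1215^2 = 1476225 ≡ 1209 (mod 1499)
531^16 = (531^8)^2 ≡ 1209^2 = 1461681 ≡ 156 (mod 1499)
531^32 = (531^16)^2 ≡ 156^2 = 24336 ≡ 352 (mod 1499)
531^43 = 531^32 · 531^8 · 531^2 · 531^1 ≡ 352 · 1209 · 149 · 531 ≡ 576 (mod 1499).

576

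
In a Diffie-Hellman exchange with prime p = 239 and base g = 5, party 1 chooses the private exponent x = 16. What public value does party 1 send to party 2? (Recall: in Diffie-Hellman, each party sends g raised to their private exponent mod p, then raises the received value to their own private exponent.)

2

Public value = 5^16 (mod 239).
5^1 ≡ 5 (mod 239)
5^2 = (5^1)^2 ≡ 5^2 = 25 ≡ 25 (mod 239)
5^4 = (5^2)^2 ≡ 25^2 = 625 ≡ 147 (mod 239)
5^8 = (5^4)^2 ≡ 147^2 = 21609 ≡ 99 (mod 239)
5^16 = (5^8)^2 ≡ 99^2 = 9801 ≡ 2 (mod 239)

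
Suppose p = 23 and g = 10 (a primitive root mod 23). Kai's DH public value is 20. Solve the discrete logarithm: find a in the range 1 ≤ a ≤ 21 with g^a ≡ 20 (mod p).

9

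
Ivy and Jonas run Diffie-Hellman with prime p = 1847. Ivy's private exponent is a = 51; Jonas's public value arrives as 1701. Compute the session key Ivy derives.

955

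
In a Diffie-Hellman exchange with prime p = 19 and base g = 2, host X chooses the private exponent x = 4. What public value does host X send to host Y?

Public value = 2^4 (mod 19).
2^1 ≡ 2 (mod 19)
2^2 = (2^1)^2 ≡ 2^2 = 4 ≡ 4 (mod 19)
2^4 = (2^2)^2 ≡ 4^2 = 16 ≡ 16 (mod 19)

16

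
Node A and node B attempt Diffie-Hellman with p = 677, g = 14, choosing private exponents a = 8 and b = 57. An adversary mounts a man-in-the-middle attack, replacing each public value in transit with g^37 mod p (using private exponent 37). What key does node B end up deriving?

232

Node B receives an adversary's public value M = 14^37 mod 677 instead of the honest one.
14^1 ≡ 14 (mod 677)
14^2 = (14^1)^2 ≡ 14^2 = 196 ≡ 196 (mod 677)
14^4 = (14^2)^2 ≡ 196^2 = 38416 ≡ 504 (mod 677)
14^8 = (14^4)^2 ≡ 504^2 = 254016 ≡ 141 (mod 677)
14^16 = (14^8)^2 ≡ 141^2 = 19881 ≡ 248 (mod 677)
14^32 = (14^16)^2 ≡ 248^2 = 61504 ≡ 574 (mod 677)
14^37 = 14^32 · 14^4 · 14^1 ≡ 574 · 504 · 14 ≡ 330 (mod 677).
So M = 330. Node B computes K = M^57 mod 677.
330^1 ≡ 330 (mod 677)
330^2 = (330^1)^2 ≡ 330^2 = 108900 ≡ 580 (mod 677)
330^4 = (330^2)^2 ≡ 580^2 = 336400 ≡ 608 (mod 677)
330^8 = (330^4)^2 ≡ 608^2 = 369664 ≡ 22 (mod 677)
330^16 = (330^8)^2 ≡ 22^2 = 484 ≡ 484 (mod 677)
330^32 = (330^16)^2 ≡ 484^2 = 234256 ≡ 14 (mod 677)
330^57 = 330^32 · 330^16 · 330^8 · 330^1 ≡ 14 · 484 · 22 · 330 ≡ 232 (mod 677).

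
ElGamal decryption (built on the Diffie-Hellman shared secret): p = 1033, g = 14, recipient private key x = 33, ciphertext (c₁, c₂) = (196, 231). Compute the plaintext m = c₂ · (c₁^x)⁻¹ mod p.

Shared mask s = c₁^x mod p = 196^33 mod 1033.
196^1 ≡ 196 (mod 1033)
196^2 = (196^1)^2 ≡ 196^2 = 38416 ≡ 195 (mod 1033)
196^4 = (196^2)^2 ≡ 195^2 = 38025 ≡ 837 (mod 1033)
196^8 = (196^4)^2 ≡ 837^2 = 700569 ≡ 195 (mod 1033)
196^16 = (196^8)^2 ≡ 195^2 = 38025 ≡ 837 (mod 1033)
196^32 = (196^16)^2 ≡ 837^2 = 700569 ≡ 195 (mod 1033)
196^33 = 196^32 · 196^1 ≡ 195 · 196 ≡ 1032 (mod 1033).
So s = 1032; s⁻¹ ≡ 1032 (mod 1033).
m = c₂ · s⁻¹ mod 1033 = 231 · 1032 mod 1033 = 802.

802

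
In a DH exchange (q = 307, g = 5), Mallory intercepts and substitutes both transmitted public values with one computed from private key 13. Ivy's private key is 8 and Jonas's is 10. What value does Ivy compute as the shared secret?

Ivy receives Mallory's public value M = 5^13 mod 307 instead of the honest one.
5^1 ≡ 5 (mod 307)
5^2 = (5^1)^2 ≡ 5^2 = 25 ≡ 25 (mod 307)
5^4 = (5^2)^2 ≡ 25^2 = 625 ≡ 11 (mod 307)
5^8 = (5^4)^2 ≡ 11^2 = 121 ≡ 121 (mod 307)
5^13 = 5^8 · 5^4 · 5^1 ≡ 121 · 11 · 5 ≡ 208 (mod 307).
So M = 208. Ivy computes K = M^8 mod 307.
208^1 ≡ 208 (mod 307)
208^2 = (208^1)^2 ≡ 208^2 = 43264 ≡ 284 (mod 307)
208^4 = (208^2)^2 ≡ 284^2 = 80656 ≡ 222 (mod 307)
208^8 = (208^4)^2 ≡ 222^2 = 49284 ≡ 164 (mod 307)

164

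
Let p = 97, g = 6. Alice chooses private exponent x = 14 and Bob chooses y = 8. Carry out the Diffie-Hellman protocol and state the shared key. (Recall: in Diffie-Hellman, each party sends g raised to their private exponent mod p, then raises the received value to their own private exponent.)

35

Alice sends A = g^x mod p = 6^14 mod 97.
6^1 ≡ 6 (mod 97)
6^2 = (6^1)^2 ≡ 6^2 = 36 ≡ 36 (mod 97)
6^4 = (6^2)^2 ≡ 36^2 = 1296 ≡ 35 (mod 97)
6^8 = (6^4)^2 ≡ 35^2 = 1225 ≡ 61 (mod 97)
6^14 = 6^8 · 6^4 · 6^2 ≡ 61 · 35 · 36 ≡ 36 (mod 97).
So A = 36. Bob then computes K = A^y mod p = 36^8 mod 97.
36^1 ≡ 36 (mod 97)
36^2 = (36^1)^2 ≡ 36^2 = 1296 ≡ 35 (mod 97)
36^4 = (36^2)^2 ≡ 35^2 = 1225 ≡ 61 (mod 97)
36^8 = (36^4)^2 ≡ 61^2 = 3721 ≡ 35 (mod 97)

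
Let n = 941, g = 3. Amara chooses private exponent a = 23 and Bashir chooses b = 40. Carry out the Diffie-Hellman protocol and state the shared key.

Bashir sends B = g^b mod n = 3^40 mod 941.
3^1 ≡ 3 (mod 941)
3^2 = (3^1)^2 ≡ 3^2 = 9 ≡ 9 (mod 941)
3^4 = (3^2)^2 ≡ 9^2 = 81 ≡ 81 (mod 941)
3^8 = (3^4)^2 ≡ 81^2 = 6561 ≡ 915 (mod 941)
3^16 = (3^8)^2 ≡ 915^2 = 837225 ≡ 676 (mod 941)
3^32 = (3^16)^2 ≡ 676^2 = 456976 ≡ 591 (mod 941)
3^40 = 3^32 · 3^8 ≡ 591 · 915 ≡ 631 (mod 941).
So B = 631. Amara then computes K = B^a mod n = 631^23 mod 941.
631^1 ≡ 631 (mod 941)
631^2 = (631^1)^2 ≡ 631^2 = 398161 ≡ 118 (mod 941)
631^4 = (631^2)^2 ≡ 118^2 = 13924 ≡ 750 (mod 941)
631^8 = (631^4)^2 ≡ 750^2 = 562500 ≡ 723 (mod 941)
631^16 = (631^8)^2 ≡ 723^2 = 522729 ≡ 474 (mod 941)
631^23 = 631^16 · 631^4 · 631^2 · 631^1 ≡ 474 · 750 · 118 · 631 ≡ 904 (mod 941).

904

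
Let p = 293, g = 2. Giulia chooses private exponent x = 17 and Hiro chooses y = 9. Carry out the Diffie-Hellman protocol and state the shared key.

165

Giulia sends A = g^x mod p = 2^17 mod 293.
2^1 ≡ 2 (mod 293)
2^2 = (2^1)^2 ≡ 2^2 = 4 ≡ 4 (mod 293)
2^4 = (2^2)^2 ≡ 4^2 = 16 ≡ 16 (mod 293)
2^8 = (2^4)^2 ≡ 16^2 = 256 ≡ 256 (mod 293)
2^16 = (2^8)^2 ≡ 256^2 = 65536 ≡ 197 (mod 293)
2^17 = 2^16 · 2^1 ≡ 197 · 2 ≡ 101 (mod 293).
So A = 101. Hiro then computes K = A^y mod p = 101^9 mod 293.
101^1 ≡ 101 (mod 293)
101^2 = (101^1)^2 ≡ 101^2 = 10201 ≡ 239 (mod 293)
101^4 = (101^2)^2 ≡ 239^2 = 57121 ≡ 279 (mod 293)
101^8 = (101^4)^2 ≡ 279^2 = 77841 ≡ 196 (mod 293)
101^9 = 101^8 · 101^1 ≡ 196 · 101 ≡ 165 (mod 293).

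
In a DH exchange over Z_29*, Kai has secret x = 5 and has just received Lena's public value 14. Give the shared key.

Shared key K = 14^5 mod 29.
14^1 ≡ 14 (mod 29)
14^2 = (14^1)^2 ≡ 14^2 = 196 ≡ 22 (mod 29)
14^4 = (14^2)^2 ≡ 22^2 = 484 ≡ 20 (mod 29)
14^5 = 14^4 · 14^1 ≡ 20 · 14 ≡ 19 (mod 29).

19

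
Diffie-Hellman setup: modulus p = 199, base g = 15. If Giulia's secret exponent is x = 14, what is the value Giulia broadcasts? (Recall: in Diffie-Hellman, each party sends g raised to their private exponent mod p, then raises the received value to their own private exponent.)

Public value = 15^14 mod 199.
15^1 ≡ 15 (mod 199)
15^2 = (15^1)^2 ≡ 15^2 = 225 ≡ 26 (mod 199)
15^4 = (15^2)^2 ≡ 26^2 = 676 ≡ 79 (mod 199)
15^8 = (15^4)^2 ≡ 79^2 = 6241 ≡ 72 (mod 199)
15^14 = 15^8 · 15^4 · 15^2 ≡ 72 · 79 · 26 ≡ 31 (mod 199).

31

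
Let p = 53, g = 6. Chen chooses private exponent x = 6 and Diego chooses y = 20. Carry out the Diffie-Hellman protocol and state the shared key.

Diego sends B = g^y mod p = 6^20 mod 53.
6^1 ≡ 6 (mod 53)
6^2 = (6^1)^2 ≡ 6^2 = 36 ≡ 36 (mod 53)
6^4 = (6^2)^2 ≡ 36^2 = 1296 ≡ 24 (mod 53)
6^8 = (6^4)^2 ≡ 24^2 = 576 ≡ 46 (mod 53)
6^16 = (6^8)^2 ≡ 46^2 = 2116 ≡ 49 (mod 53)
6^20 = 6^16 · 6^4 ≡ 49 · 24 ≡ 10 (mod 53).
So B = 10. Chen then computes K = B^x mod p = 10^6 mod 53.
10^1 ≡ 10 (mod 53)
10^2 = (10^1)^2 ≡ 10^2 = 100 ≡ 47 (mod 53)
10^4 = (10^2)^2 ≡ 47^2 = 2209 ≡ 36 (mod 53)
10^6 = 10^4 · 10^2 ≡ 36 · 47 ≡ 49 (mod 53).

49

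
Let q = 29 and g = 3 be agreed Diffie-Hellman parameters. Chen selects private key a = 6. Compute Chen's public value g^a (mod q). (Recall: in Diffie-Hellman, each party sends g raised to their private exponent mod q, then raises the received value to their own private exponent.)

4

Public value = 3^6 (mod 29).
3^1 ≡ 3 (mod 29)
3^2 = (3^1)^2 ≡ 3^2 = 9 ≡ 9 (mod 29)
3^4 = (3^2)^2 ≡ 9^2 = 81 ≡ 23 (mod 29)
3^6 = 3^4 · 3^2 ≡ 23 · 9 ≡ 4 (mod 29).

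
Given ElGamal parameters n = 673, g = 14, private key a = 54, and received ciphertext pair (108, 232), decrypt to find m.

Shared mask s = c₁^a mod n = 108^54 mod 673.
108^1 ≡ 108 (mod 673)
108^2 = (108^1)^2 ≡ 108^2 = 11664 ≡ 223 (mod 673)
108^4 = (108^2)^2 ≡ 223^2 = 49729 ≡ 600 (mod 673)
108^8 = (108^4)^2 ≡ 600^2 = 360000 ≡ 618 (mod 673)
108^16 = (108^8)^2 ≡ 618^2 = 381924 ≡ 333 (mod 673)
108^32 = (108^16)^2 ≡ 333^2 = 110889 ≡ 517 (mod 673)
108^54 = 108^32 · 108^16 · 108^4 · 108^2 ≡ 517 · 333 · 600 · 223 ≡ 650 (mod 673).
So s = 650; s⁻¹ ≡ 117 (mod 673).
m = c₂ · s⁻¹ mod 673 = 232 · 117 mod 673 = 224.

224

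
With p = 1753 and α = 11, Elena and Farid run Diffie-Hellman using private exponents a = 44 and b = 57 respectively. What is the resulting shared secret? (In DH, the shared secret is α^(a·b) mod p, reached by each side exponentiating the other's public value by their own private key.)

1189

Farid sends B = α^b mod p = 11^57 mod 1753.
11^1 ≡ 11 (mod 1753)
11^2 = (11^1)^2 ≡ 11^2 = 121 ≡ 121 (mod 1753)
11^4 = (11^2)^2 ≡ 121^2 = 14641 ≡ 617 (mod 1753)
11^8 = (11^4)^2 ≡ 617^2 = 380689 ≡ 288 (mod 1753)
11^16 = (11^8)^2 ≡ 288^2 = 82944 ≡ 553 (mod 1753)
11^32 = (11^16)^2 ≡ 553^2 = 305809 ≡ 787 (mod 1753)
11^57 = 11^32 · 11^16 · 11^8 · 11^1 ≡ 787 · 553 · 288 · 11 ≡ 1677 (mod 1753).
So B = 1677. Elena then computes K = B^a mod p = 1677^44 mod 1753.
1677^1 ≡ 1677 (mod 1753)
1677^2 = (1677^1)^2 ≡ 1677^2 = 2812329 ≡ 517 (mod 1753)
1677^4 = (1677^2)^2 ≡ 517^2 = 267289 ≡ 833 (mod 1753)
1677^8 = (1677^4)^2 ≡ 833^2 = 693889 ≡ 1454 (mod 1753)
1677^16 = (1677^8)^2 ≡ 1454^2 = 2114116 ≡ 1751 (mod 1753)
1677^32 = (1677^16)^2 ≡ 1751^2 = 3066001 ≡ 4 (mod 1753)
1677^44 = 1677^32 · 1677^8 · 1677^4 ≡ 4 · 1454 · 833 ≡ 1189 (mod 1753).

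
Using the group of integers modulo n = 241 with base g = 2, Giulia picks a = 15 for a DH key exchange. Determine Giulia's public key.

233

Public value = 2^15 (mod 241).
2^1 ≡ 2 (mod 241)
2^2 = (2^1)^2 ≡ 2^2 = 4 ≡ 4 (mod 241)
2^4 = (2^2)^2 ≡ 4^2 = 16 ≡ 16 (mod 241)
2^8 = (2^4)^2 ≡ 16^2 = 256 ≡ 15 (mod 241)
2^15 = 2^8 · 2^4 · 2^2 · 2^1 ≡ 15 · 16 · 4 · 2 ≡ 233 (mod 241).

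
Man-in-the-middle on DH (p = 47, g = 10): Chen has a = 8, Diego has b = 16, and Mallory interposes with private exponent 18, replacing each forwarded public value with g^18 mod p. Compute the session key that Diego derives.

32

Diego receives Mallory's public value M = 10^18 mod 47 instead of the honest one.
10^1 ≡ 10 (mod 47)
10^2 = (10^1)^2 ≡ 10^2 = 100 ≡ 6 (mod 47)
10^4 = (10^2)^2 ≡ 6^2 = 36 ≡ 36 (mod 47)
10^8 = (10^4)^2 ≡ 36^2 = 1296 ≡ 27 (mod 47)
10^16 = (10^8)^2 ≡ 27^2 = 729 ≡ 24 (mod 47)
10^18 = 10^16 · 10^2 ≡ 24 · 6 ≡ 3 (mod 47).
So M = 3. Diego computes K = M^16 mod 47.
3^1 ≡ 3 (mod 47)
3^2 = (3^1)^2 ≡ 3^2 = 9 ≡ 9 (mod 47)
3^4 = (3^2)^2 ≡ 9^2 = 81 ≡ 34 (mod 47)
3^8 = (3^4)^2 ≡ 34^2 = 1156 ≡ 28 (mod 47)
3^16 = (3^8)^2 ≡ 28^2 = 784 ≡ 32 (mod 47)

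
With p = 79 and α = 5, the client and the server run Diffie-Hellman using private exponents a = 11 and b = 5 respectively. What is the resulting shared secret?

31

The client sends A = α^a mod p = 5^11 mod 79.
5^1 ≡ 5 (mod 79)
5^2 = (5^1)^2 ≡ 5^2 = 25 ≡ 25 (mod 79)
5^4 = (5^2)^2 ≡ 25^2 = 625 ≡ 72 (mod 79)
5^8 = (5^4)^2 ≡ 72^2 = 5184 ≡ 49 (mod 79)
5^11 = 5^8 · 5^2 · 5^1 ≡ 49 · 25 · 5 ≡ 42 (mod 79).
So A = 42. The server then computes K = A^b mod p = 42^5 mod 79.
42^1 ≡ 42 (mod 79)
42^2 = (42^1)^2 ≡ 42^2 = 1764 ≡ 26 (mod 79)
42^4 = (42^2)^2 ≡ 26^2 = 676 ≡ 44 (mod 79)
42^5 = 42^4 · 42^1 ≡ 44 · 42 ≡ 31 (mod 79).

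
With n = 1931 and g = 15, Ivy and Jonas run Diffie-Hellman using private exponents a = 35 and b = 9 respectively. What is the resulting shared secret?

105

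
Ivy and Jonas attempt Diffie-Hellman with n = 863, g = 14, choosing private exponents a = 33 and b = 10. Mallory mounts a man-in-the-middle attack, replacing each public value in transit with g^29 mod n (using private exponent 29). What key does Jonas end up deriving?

363

Jonas receives Mallory's public value M = 14^29 mod 863 instead of the honest one.
14^1 ≡ 14 (mod 863)
14^2 = (14^1)^2 ≡ 14^2 = 196 ≡ 196 (mod 863)
14^4 = (14^2)^2 ≡ 196^2 = 38416 ≡ 444 (mod 863)
14^8 = (14^4)^2 ≡ 444^2 = 197136 ≡ 372 (mod 863)
14^16 = (14^8)^2 ≡ 372^2 = 138384 ≡ 304 (mod 863)
14^29 = 14^16 · 14^8 · 14^4 · 14^1 ≡ 304 · 372 · 444 · 14 ≡ 84 (mod 863).
So M = 84. Jonas computes K = M^10 mod 863.
84^1 ≡ 84 (mod 863)
84^2 = (84^1)^2 ≡ 84^2 = 7056 ≡ 152 (mod 863)
84^4 = (84^2)^2 ≡ 152^2 = 23104 ≡ 666 (mod 863)
84^8 = (84^4)^2 ≡ 666^2 = 443556 ≡ 837 (mod 863)
84^10 = 84^8 · 84^2 ≡ 837 · 152 ≡ 363 (mod 863).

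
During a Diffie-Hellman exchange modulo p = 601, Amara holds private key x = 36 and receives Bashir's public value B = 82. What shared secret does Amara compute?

593

Shared key K = 82^36 mod 601.
82^1 ≡ 82 (mod 601)
82^2 = (82^1)^2 ≡ 82^2 = 6724 ≡ 113 (mod 601)
82^4 = (82^2)^2 ≡ 113^2 = 12769 ≡ 148 (mod 601)
82^8 = (82^4)^2 ≡ 148^2 = 21904 ≡ 268 (mod 601)
82^16 = (82^8)^2 ≡ 268^2 = 71824 ≡ 305 (mod 601)
82^32 = (82^16)^2 ≡ 305^2 = 93025 ≡ 471 (mod 601)
82^36 = 82^32 · 82^4 ≡ 471 · 148 ≡ 593 (mod 601).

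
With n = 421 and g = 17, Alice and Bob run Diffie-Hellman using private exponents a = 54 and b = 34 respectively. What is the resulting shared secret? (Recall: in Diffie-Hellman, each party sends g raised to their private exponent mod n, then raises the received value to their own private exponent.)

Alice sends A = g^a mod n = 17^54 mod 421.
17^1 ≡ 17 (mod 421)
17^2 = (17^1)^2 ≡ 17^2 = 289 ≡ 289 (mod 421)
17^4 = (17^2)^2 ≡ 289^2 = 83521 ≡ 163 (mod 421)
17^8 = (17^4)^2 ≡ 163^2 = 26569 ≡ 46 (mod 421)
17^16 = (17^8)^2 ≡ 46^2 = 2116 ≡ 11 (mod 421)
17^32 = (17^16)^2 ≡ 11^2 = 121 ≡ 121 (mod 421)
17^54 = 17^32 · 17^16 · 17^4 · 17^2 ≡ 121 · 11 · 163 · 289 ≡ 308 (mod 421).
So A = 308. Bob then computes K = A^b mod n = 308^34 mod 421.
308^1 ≡ 308 (mod 421)
308^2 = (308^1)^2 ≡ 308^2 = 94864 ≡ 139 (mod 421)
308^4 = (308^2)^2 ≡ 139^2 = 19321 ≡ 376 (mod 421)
308^8 = (308^4)^2 ≡ 376^2 = 141376 ≡ 341 (mod 421)
308^16 = (308^8)^2 ≡ 341^2 = 116281 ≡ 85 (mod 421)
308^32 = (308^16)^2 ≡ 85^2 = 7225 ≡ 68 (mod 421)
308^34 = 308^32 · 308^2 ≡ 68 · 139 ≡ 190 (mod 421).

190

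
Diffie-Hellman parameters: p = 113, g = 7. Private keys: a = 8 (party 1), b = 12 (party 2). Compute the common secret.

30

Party 1 sends A = g^a mod p = 7^8 mod 113.
7^1 ≡ 7 (mod 113)
7^2 = (7^1)^2 ≡ 7^2 = 49 ≡ 49 (mod 113)
7^4 = (7^2)^2 ≡ 49^2 = 2401 ≡ 28 (mod 113)
7^8 = (7^4)^2 ≡ 28^2 = 784 ≡ 106 (mod 113)
So A = 106. Party 2 then computes K = A^b mod p = 106^12 mod 113.
106^1 ≡ 106 (mod 113)
106^2 = (106^1)^2 ≡ 106^2 = 11236 ≡ 49 (mod 113)
106^4 = (106^2)^2 ≡ 49^2 = 2401 ≡ 28 (mod 113)
106^8 = (106^4)^2 ≡ 28^2 = 784 ≡ 106 (mod 113)
106^12 = 106^8 · 106^4 ≡ 106 · 28 ≡ 30 (mod 113).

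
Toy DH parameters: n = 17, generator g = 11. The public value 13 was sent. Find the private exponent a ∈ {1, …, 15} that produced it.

12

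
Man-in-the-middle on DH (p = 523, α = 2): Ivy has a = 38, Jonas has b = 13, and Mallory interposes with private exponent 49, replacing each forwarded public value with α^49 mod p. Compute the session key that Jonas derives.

Jonas receives Mallory's public value M = 2^49 mod 523 instead of the honest one.
2^1 ≡ 2 (mod 523)
2^2 = (2^1)^2 ≡ 2^2 = 4 ≡ 4 (mod 523)
2^4 = (2^2)^2 ≡ 4^2 = 16 ≡ 16 (mod 523)
2^8 = (2^4)^2 ≡ 16^2 = 256 ≡ 256 (mod 523)
2^16 = (2^8)^2 ≡ 256^2 = 65536 ≡ 161 (mod 523)
2^32 = (2^16)^2 ≡ 161^2 = 25921 ≡ 294 (mod 523)
2^49 = 2^32 · 2^16 · 2^1 ≡ 294 · 161 · 2 ≡ 5 (mod 523).
So M = 5. Jonas computes K = M^13 mod 523.
5^1 ≡ 5 (mod 523)
5^2 = (5^1)^2 ≡ 5^2 = 25 ≡ 25 (mod 523)
5^4 = (5^2)^2 ≡ 25^2 = 625 ≡ 102 (mod 523)
5^8 = (5^4)^2 ≡ 102^2 = 10404 ≡ 467 (mod 523)
5^13 = 5^8 · 5^4 · 5^1 ≡ 467 · 102 · 5 ≡ 205 (mod 523).

205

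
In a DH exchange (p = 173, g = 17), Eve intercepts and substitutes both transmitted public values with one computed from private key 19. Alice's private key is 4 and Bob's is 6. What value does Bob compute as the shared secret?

15

Bob receives Eve's public value M = 17^19 mod 173 instead of the honest one.
17^1 ≡ 17 (mod 173)
17^2 = (17^1)^2 ≡ 17^2 = 289 ≡ 116 (mod 173)
17^4 = (17^2)^2 ≡ 116^2 = 13456 ≡ 135 (mod 173)
17^8 = (17^4)^2 ≡ 135^2 = 18225 ≡ 60 (mod 173)
17^16 = (17^8)^2 ≡ 60^2 = 3600 ≡ 140 (mod 173)
17^19 = 17^16 · 17^2 · 17^1 ≡ 140 · 116 · 17 ≡ 145 (mod 173).
So M = 145. Bob computes K = M^6 mod 173.
145^1 ≡ 145 (mod 173)
145^2 = (145^1)^2 ≡ 145^2 = 21025 ≡ 92 (mod 173)
145^4 = (145^2)^2 ≡ 92^2 = 8464 ≡ 160 (mod 173)
145^6 = 145^4 · 145^2 ≡ 160 · 92 ≡ 15 (mod 173).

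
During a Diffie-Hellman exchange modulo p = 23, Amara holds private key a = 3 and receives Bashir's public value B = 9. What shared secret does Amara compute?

16

Shared key K = 9^3 mod 23.
9^1 ≡ 9 (mod 23)
9^2 = (9^1)^2 ≡ 9^2 = 81 ≡ 12 (mod 23)
9^3 = 9^2 · 9^1 ≡ 12 · 9 ≡ 16 (mod 23).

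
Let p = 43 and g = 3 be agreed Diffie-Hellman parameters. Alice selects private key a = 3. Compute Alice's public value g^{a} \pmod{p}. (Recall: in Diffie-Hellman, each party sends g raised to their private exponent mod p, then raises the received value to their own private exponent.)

Public value = 3^{3} \pmod{43}.
3^1 ≡ 3 (mod 43)
3^2 = (3^1)^2 ≡ 3^2 = 9 ≡ 9 (mod 43)
3^3 = 3^2 · 3^1 ≡ 9 · 3 ≡ 27 (mod 43).

27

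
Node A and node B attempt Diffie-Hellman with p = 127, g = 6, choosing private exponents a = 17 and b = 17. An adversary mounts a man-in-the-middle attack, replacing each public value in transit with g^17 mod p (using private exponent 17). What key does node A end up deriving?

Node A receives an adversary's public value M = 6^17 mod 127 instead of the honest one.
6^1 ≡ 6 (mod 127)
6^2 = (6^1)^2 ≡ 6^2 = 36 ≡ 36 (mod 127)
6^4 = (6^2)^2 ≡ 36^2 = 1296 ≡ 26 (mod 127)
6^8 = (6^4)^2 ≡ 26^2 = 676 ≡ 41 (mod 127)
6^16 = (6^8)^2 ≡ 41^2 = 1681 ≡ 30 (mod 127)
6^17 = 6^16 · 6^1 ≡ 30 · 6 ≡ 53 (mod 127).
So M = 53. Node A computes K = M^17 mod 127.
53^1 ≡ 53 (mod 127)
53^2 = (53^1)^2 ≡ 53^2 = 2809 ≡ 15 (mod 127)
53^4 = (53^2)^2 ≡ 15^2 = 225 ≡ 98 (mod 127)
53^8 = (53^4)^2 ≡ 98^2 = 9604 ≡ 79 (mod 127)
53^16 = (53^8)^2 ≡ 79^2 = 6241 ≡ 18 (mod 127)
53^17 = 53^16 · 53^1 ≡ 18 · 53 ≡ 65 (mod 127).

65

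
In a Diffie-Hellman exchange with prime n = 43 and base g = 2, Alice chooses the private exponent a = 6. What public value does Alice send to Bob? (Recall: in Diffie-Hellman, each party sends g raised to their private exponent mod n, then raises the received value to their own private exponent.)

21

Public value = 2^6 mod 43.
2^1 ≡ 2 (mod 43)
2^2 = (2^1)^2 ≡ 2^2 = 4 ≡ 4 (mod 43)
2^4 = (2^2)^2 ≡ 4^2 = 16 ≡ 16 (mod 43)
2^6 = 2^4 · 2^2 ≡ 16 · 4 ≡ 21 (mod 43).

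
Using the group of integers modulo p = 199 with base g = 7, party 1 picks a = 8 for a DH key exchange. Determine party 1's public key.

Public value = 7^8 (mod 199).
7^1 ≡ 7 (mod 199)
7^2 = (7^1)^2 ≡ 7^2 = 49 ≡ 49 (mod 199)
7^4 = (7^2)^2 ≡ 49^2 = 2401 ≡ 13 (mod 199)
7^8 = (7^4)^2 ≡ 13^2 = 169 ≡ 169 (mod 199)

169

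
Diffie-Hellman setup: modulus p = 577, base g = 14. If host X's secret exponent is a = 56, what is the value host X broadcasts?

Public value = 14^56 (mod 577).
14^1 ≡ 14 (mod 577)
14^2 = (14^1)^2 ≡ 14^2 = 196 ≡ 196 (mod 577)
14^4 = (14^2)^2 ≡ 196^2 = 38416 ≡ 334 (mod 577)
14^8 = (14^4)^2 ≡ 334^2 = 111556 ≡ 195 (mod 577)
14^16 = (14^8)^2 ≡ 195^2 = 38025 ≡ 520 (mod 577)
14^32 = (14^16)^2 ≡ 520^2 = 270400 ≡ 364 (mod 577)
14^56 = 14^32 · 14^16 · 14^8 ≡ 364 · 520 · 195 ≡ 64 (mod 577).

64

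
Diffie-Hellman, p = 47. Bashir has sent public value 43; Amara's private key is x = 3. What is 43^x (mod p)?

Shared key K = 43^3 mod 47.
43^1 ≡ 43 (mod 47)
43^2 = (43^1)^2 ≡ 43^2 = 1849 ≡ 16 (mod 47)
43^3 = 43^2 · 43^1 ≡ 16 · 43 ≡ 30 (mod 47).

30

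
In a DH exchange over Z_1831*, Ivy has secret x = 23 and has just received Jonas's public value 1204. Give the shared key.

1743

Shared key K = 1204^23 mod 1831.
1204^1 ≡ 1204 (mod 1831)
1204^2 = (1204^1)^2 ≡ 1204^2 = 1449616 ≡ 1295 (mod 1831)
1204^4 = (1204^2)^2 ≡ 1295^2 = 1677025 ≡ 1660 (mod 1831)
1204^8 = (1204^4)^2 ≡ 1660^2 = 2755600 ≡ 1776 (mod 1831)
1204^16 = (1204^8)^2 ≡ 1776^2 = 3154176 ≡ 1194 (mod 1831)
1204^23 = 1204^16 · 1204^4 · 1204^2 · 1204^1 ≡ 1194 · 1660 · 1295 · 1204 ≡ 1743 (mod 1831).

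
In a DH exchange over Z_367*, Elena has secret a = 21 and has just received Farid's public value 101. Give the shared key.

226

Shared key K = 101^21 mod 367.
101^1 ≡ 101 (mod 367)
101^2 = (101^1)^2 ≡ 101^2 = 10201 ≡ 292 (mod 367)
101^4 = (101^2)^2 ≡ 292^2 = 85264 ≡ 120 (mod 367)
101^8 = (101^4)^2 ≡ 120^2 = 14400 ≡ 87 (mod 367)
101^16 = (101^8)^2 ≡ 87^2 = 7569 ≡ 229 (mod 367)
101^21 = 101^16 · 101^4 · 101^1 ≡ 229 · 120 · 101 ≡ 226 (mod 367).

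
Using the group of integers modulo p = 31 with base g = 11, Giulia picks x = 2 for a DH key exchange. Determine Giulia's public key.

Public value = 11^2 mod 31.
11^1 ≡ 11 (mod 31)
11^2 = (11^1)^2 ≡ 11^2 = 121 ≡ 28 (mod 31)

28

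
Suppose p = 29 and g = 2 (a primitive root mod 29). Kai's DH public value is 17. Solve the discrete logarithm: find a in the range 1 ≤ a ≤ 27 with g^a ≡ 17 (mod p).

21

Try successive powers of 2 modulo 29:
2^1 ≡ 2
2^2 ≡ 4
2^3 ≡ 8
2^4 ≡ 16
2^5 ≡ 3
2^6 ≡ 6
2^7 ≡ 12
2^8 ≡ 24
2^9 ≡ 19
2^10 ≡ 9
2^11 ≡ 18
2^12 ≡ 7
2^13 ≡ 14
2^14 ≡ 28
2^15 ≡ 27
2^16 ≡ 25
2^17 ≡ 21
2^18 ≡ 13
2^19 ≡ 26
2^20 ≡ 23
2^21 ≡ 17
Found: a = 21.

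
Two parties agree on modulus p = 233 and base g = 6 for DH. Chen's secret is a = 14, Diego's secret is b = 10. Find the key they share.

201

Diego sends B = g^b mod p = 6^10 mod 233.
6^1 ≡ 6 (mod 233)
6^2 = (6^1)^2 ≡ 6^2 = 36 ≡ 36 (mod 233)
6^4 = (6^2)^2 ≡ 36^2 = 1296 ≡ 131 (mod 233)
6^8 = (6^4)^2 ≡ 131^2 = 17161 ≡ 152 (mod 233)
6^10 = 6^8 · 6^2 ≡ 152 · 36 ≡ 113 (mod 233).
So B = 113. Chen then computes K = B^a mod p = 113^14 mod 233.
113^1 ≡ 113 (mod 233)
113^2 = (113^1)^2 ≡ 113^2 = 12769 ≡ 187 (mod 233)
113^4 = (113^2)^2 ≡ 187^2 = 34969 ≡ 19 (mod 233)
113^8 = (113^4)^2 ≡ 19^2 = 361 ≡ 128 (mod 233)
113^14 = 113^8 · 113^4 · 113^2 ≡ 128 · 19 · 187 ≡ 201 (mod 233).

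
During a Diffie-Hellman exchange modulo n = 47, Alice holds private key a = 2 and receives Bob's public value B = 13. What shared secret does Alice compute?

28

Shared key K = 13^2 mod 47.
13^1 ≡ 13 (mod 47)
13^2 = (13^1)^2 ≡ 13^2 = 169 ≡ 28 (mod 47)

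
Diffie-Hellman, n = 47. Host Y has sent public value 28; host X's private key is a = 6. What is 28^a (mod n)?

Shared key K = 28^6 mod 47.
28^1 ≡ 28 (mod 47)
28^2 = (28^1)^2 ≡ 28^2 = 784 ≡ 32 (mod 47)
28^4 = (28^2)^2 ≡ 32^2 = 1024 ≡ 37 (mod 47)
28^6 = 28^4 · 28^2 ≡ 37 · 32 ≡ 9 (mod 47).

9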